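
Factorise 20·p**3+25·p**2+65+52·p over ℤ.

(4·p+5)·(5·p**2+13)

Group as (20·p**3+52·p) + (25·p**2+65) = 4·p·(5·p**2+13) + 5·(5·p**2+13).
Both groups share the factor (5·p**2+13).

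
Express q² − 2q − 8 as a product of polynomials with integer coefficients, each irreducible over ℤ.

Two integers with product −8 and sum −2 are 2 and −4.

(q + 2)(q − 4)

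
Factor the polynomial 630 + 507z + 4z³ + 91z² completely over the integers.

Among the possible rational roots, z = -7/4 is a root, so (4z + 7) is a factor; dividing leaves z² + 21z + 90.
The remaining quadratic factors as (z + 15)(z + 6).

(4z + 7)(z + 15)(z + 6)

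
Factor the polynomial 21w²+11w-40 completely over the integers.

(3w+5)(7w-8)

Need a pair with product 21·(-40) = -840 and sum 11: that's 35 and -24.
Split the middle term: 21w²+35w - 24w-40 = 7w(3w+5) - 8(3w+5).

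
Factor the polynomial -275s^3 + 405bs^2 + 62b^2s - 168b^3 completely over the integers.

-(14b - 11s)(3b + 5s)(4b - 5s)

Group: 4b(-42b^2 - 37bs + 55s^2) - 5s(-42b^2 - 37bs + 55s^2); both groups contain (-42b^2 - 37bs + 55s^2), so (4b - 5s) is a factor with cofactor -42b^2 - 37bs + 55s^2.
The cofactor groups again: -42b^2 - 37bs + 55s^2 = -14b(3b + 5s) + 11s(3b + 5s); both groups contain (3b + 5s), giving -(14b - 11s)(3b + 5s).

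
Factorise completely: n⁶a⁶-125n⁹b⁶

-n⁶(5nb²-a²)(25n²b⁴+5na²b²+a⁴)

Pull out the common factor n⁶, leaving -125n³b⁶+a⁶.
Recognize a difference of cubes with the parts a² and 5nb².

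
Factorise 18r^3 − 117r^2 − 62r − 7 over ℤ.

By the rational root theorem, r = −1/6 is a root, so (6r + 1) divides it; the quotient is 3r^2 − 20r − 7.
The remaining quadratic factors as (r − 7)(3r + 1).

(3r + 1)(6r + 1)(r − 7)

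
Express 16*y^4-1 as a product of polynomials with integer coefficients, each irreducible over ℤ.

(2*y+1)*(2*y-1)*(4*y^2+1)

(2*y)⁴ − (1)⁴ = ((2*y)² − (1)²)((2*y)² + (1)²); the first factor splits again, the second (4*y^2+1) is irreducible.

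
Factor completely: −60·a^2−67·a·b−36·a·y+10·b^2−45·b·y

−(15·a−2·b+9·y)·(4·a+5·b)

Group: −15·a·(4·a+5·b) + (2·b−9·y)·(4·a+5·b); both groups contain (4·a+5·b).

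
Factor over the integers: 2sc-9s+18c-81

(2c-9)(s+9)

Group as (2sc-9s) + (18c-81) = s(2c-9) + 9(2c-9).
Both groups share the factor (2c-9).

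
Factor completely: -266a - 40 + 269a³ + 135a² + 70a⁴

Among the possible rational roots, a = -5/2 is a root, so (2a + 5) is a factor; dividing leaves 35a³ + 47a² - 50a - 8.
Next, a = -1/7 is a root, giving the factor (7a + 1) and quotient 5a² + 6a - 8.
The remaining quadratic factors as (a + 2)(5a - 4).

(2a + 5)(5a - 4)(7a + 1)(a + 2)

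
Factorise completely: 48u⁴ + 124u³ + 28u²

Pull out the common factor 4u², then factor the remaining trinomial.

4u²(3u + 7)(4u + 1)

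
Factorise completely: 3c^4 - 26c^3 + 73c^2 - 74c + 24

By the rational root theorem, c = 2/3 is a root, so (3c - 2) is a factor; dividing leaves c^3 - 8c^2 + 19c - 12.
Next, c = 3 is a root, so (c - 3) divides it; the quotient is c^2 - 5c + 4.
The remaining quadratic factors as (c - 4)(c - 1).

(3c - 2)(c - 1)(c - 3)(c - 4)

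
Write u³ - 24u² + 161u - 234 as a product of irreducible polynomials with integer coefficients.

By the rational root theorem, u = 13 is a root, so (u - 13) is a factor; dividing leaves u² - 11u + 18.
The remaining quadratic factors as (u - 9)(u - 2).

(u - 13)(u - 2)(u - 9)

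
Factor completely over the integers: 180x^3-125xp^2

Factor out 5x, leaving 36x^2-25p^2, which is a difference of two squares.

5x(6x-5p)(6x+5p)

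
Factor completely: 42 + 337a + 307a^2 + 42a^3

(6a + 7)(7a + 1)(a + 6)

Testing divisors of the constant over divisors of the leading coefficient, a = -1/7 is a root, so (7a + 1) divides it; the quotient is 6a^2 + 43a + 42.
The remaining quadratic factors as (6a + 7)(a + 6).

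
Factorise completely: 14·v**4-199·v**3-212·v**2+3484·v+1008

Among the possible rational roots, v = 14 is a root, so (v-14) is a factor; dividing leaves 14·v**3-3·v**2-254·v-72.
Next, v = -4 is a root, so (v+4) is a factor; dividing leaves 14·v**2-59·v-18.
The remaining quadratic factors as (2·v-9)(7·v+2).

(2·v-9)·(7·v+2)·(v+4)·(v-14)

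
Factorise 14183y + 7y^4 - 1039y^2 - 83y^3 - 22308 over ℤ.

(7y - 13)(y + 13)(y - 11)(y - 12)

Among the possible rational roots, y = 12 is a root, so (y - 12) divides it; the quotient is 7y^3 + y^2 - 1027y + 1859.
Next, y = 13/7 is a root, so (7y - 13) divides it; the quotient is y^2 + 2y - 143.
The remaining quadratic factors as (y - 11)(y + 13).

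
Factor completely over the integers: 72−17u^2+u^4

Substitute w = u^2 to get a quadratic in w, then factor.
u^2−9 is a difference of squares.
u^2−8 is irreducible over ℤ (8 is not a perfect square).

(u+3)(u−3)(u^2−8)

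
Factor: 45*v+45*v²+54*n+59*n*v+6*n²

Group: n*(6*n+5*v) + (9*v+9)*(6*n+5*v); both groups contain (6*n+5*v).

(6*n+5*v)*(n+9*v+9)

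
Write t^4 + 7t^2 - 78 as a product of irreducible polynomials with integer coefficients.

(t^2 + 13)(t^2 - 6)

Substitute u = t^2 to get a quadratic in u, then factor.
t^2 + 13 is irreducible over ℤ (always positive, so no real roots).
t^2 - 6 is irreducible over ℤ (6 is not a perfect square).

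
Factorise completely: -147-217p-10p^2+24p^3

(2p-7)(3p+7)(4p+3)

Among the possible rational roots, p = -3/4 is a root, giving the factor (4p+3) and quotient 6p^2-7p-49.
The remaining quadratic factors as (2p-7)(3p+7).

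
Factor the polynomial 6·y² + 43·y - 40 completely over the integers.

Need a pair with product 6·(-40) = -240 and sum 43: that's 48 and -5.
Split the middle term: 6·y² + 48·y - 5·y - 40 = 6·y·(y + 8) - 5·(y + 8).

(6·y - 5)·(y + 8)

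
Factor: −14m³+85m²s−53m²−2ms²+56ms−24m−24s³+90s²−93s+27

−(2m+s−1)(7m−4s+9)(m−6s+3)

Group: 7m(−2m²+11ms−5m+6s²−9s+3) + (−4s+9)(−2m²+11ms−5m+6s²−9s+3); both groups contain (−2m²+11ms−5m+6s²−9s+3), so (7m−4s+9) is a factor with cofactor −2m²+11ms−5m+6s²−9s+3.
The cofactor groups again: −2m²+11ms−5m+6s²−9s+3 = −m(2m+s−1) + (6s−3)(2m+s−1); both groups contain (2m+s−1), giving −(m−6s+3)(2m+s−1).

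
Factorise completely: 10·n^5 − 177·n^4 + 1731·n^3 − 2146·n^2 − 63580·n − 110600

(2·n + 5)·(5·n + 14)·(n − 10)·(n^2 − 13·n + 158)

Among the possible rational roots, n = −5/2 is a root, so (2·n + 5) divides it; the quotient is 5·n^4 − 101·n^3 + 1118·n^2 − 3868·n − 22120.
Next, n = 10 is a root, so (n − 10) divides it; the quotient is 5·n^3 − 51·n^2 + 608·n + 2212.
Next, n = −14/5 is a root, giving the factor (5·n + 14) and quotient n^2 − 13·n + 158.
The quadratic n^2 − 13·n + 158 has discriminant −463 < 0 and is irreducible over ℤ.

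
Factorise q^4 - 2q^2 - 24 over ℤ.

Substitute u = q^2 to get a quadratic in u, then factor.
q^2 + 4 is irreducible over ℤ (sum of squares).
q^2 - 6 is irreducible over ℤ (6 is not a perfect square).

(q^2 + 4)(q^2 - 6)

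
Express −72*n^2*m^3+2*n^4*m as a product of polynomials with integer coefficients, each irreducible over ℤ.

2*m*n^2*(n−6*m)*(n+6*m)

Every term has a factor of 2*n^2*m. Then n^2−36*m^2 = (n)² − (6*m)².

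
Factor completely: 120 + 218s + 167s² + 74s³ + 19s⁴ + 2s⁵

Among the possible rational roots, s = −4 is a root, so (s + 4) divides it; the quotient is 2s⁴ + 11s³ + 30s² + 47s + 30.
Continuing, s = −3/2 is a root, so (2s + 3) divides it; the quotient is s³ + 4s² + 9s + 10.
Next, s = −2 is a root, so (s + 2) is a factor; dividing leaves s² + 2s + 5.
The quadratic s² + 2s + 5 has discriminant −16 < 0 and is irreducible over ℤ.

(2s + 3)(s + 2)(s + 4)(s² + 2s + 5)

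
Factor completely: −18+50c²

2(5c+3)(5c−3)

Factor out 2, leaving 25c²−9, which is a difference of two squares.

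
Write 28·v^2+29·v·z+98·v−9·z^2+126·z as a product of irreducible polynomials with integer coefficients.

Group: 7·v·(4·v−z+14) + 9·z·(4·v−z+14); both groups contain (4·v−z+14).

(4·v−z+14)·(7·v+9·z)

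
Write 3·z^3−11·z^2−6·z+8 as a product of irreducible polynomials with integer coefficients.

Trying the rational-root candidates, z = −1 is a root, giving the factor (z+1) and quotient 3·z^2−14·z+8.
The remaining quadratic factors as (z−4)(3·z−2).

(3·z−2)·(z+1)·(z−4)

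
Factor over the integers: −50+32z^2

Every term has a factor of 2. Then 16z^2−25 = (4z)² − (5)².

2(4z+5)(4z−5)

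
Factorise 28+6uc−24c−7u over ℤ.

(6c−7)(u−4)

Group as (6uc−7u) + (−24c+28) = u(6c−7) − 4(6c−7).
Both groups share the factor (6c−7).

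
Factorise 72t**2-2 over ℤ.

Pull out the common factor 2; 36t**2-1 is a difference of squares.

2(6t+1)(6t-1)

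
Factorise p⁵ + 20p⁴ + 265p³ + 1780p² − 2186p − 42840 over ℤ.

Among the possible rational roots, p = −9 is a root, so (p + 9) is a factor; dividing leaves p⁴ + 11p³ + 166p² + 286p − 4760.
Next, p = −7 is a root, so (p + 7) is a factor; dividing leaves p³ + 4p² + 138p − 680.
Continuing, p = 4 is a root, so (p − 4) divides it; the quotient is p² + 8p + 170.
The quadratic p² + 8p + 170 has discriminant −616 < 0 and is irreducible over ℤ.

(p + 7)(p + 9)(p − 4)(p² + 8p + 170)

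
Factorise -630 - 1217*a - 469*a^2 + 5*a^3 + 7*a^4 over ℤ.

(7*a + 5)*(a + 2)*(a + 7)*(a - 9)

Trying the rational-root candidates, a = -2 is a root, giving the factor (a + 2) and quotient 7*a^3 - 9*a^2 - 451*a - 315.
Continuing, a = 9 is a root, so (a - 9) is a factor; dividing leaves 7*a^2 + 54*a + 35.
The remaining quadratic factors as (a + 7)(7*a + 5).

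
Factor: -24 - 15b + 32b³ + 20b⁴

(5b + 8)(4b³ - 3)

Group as (20b⁴ - 15b) + (32b³ - 24) = 5b(4b³ - 3) + 8(4b³ - 3).
Both groups share the factor (4b³ - 3).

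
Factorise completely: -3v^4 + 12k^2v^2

3v^2(2k + v)(2k - v)

Pull out the common factor 3v^2; 4k^2 - v^2 is a difference of squares.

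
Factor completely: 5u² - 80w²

Pull out the common factor 5; u² - 16w² is a difference of squares.

5(u + 4w)(u - 4w)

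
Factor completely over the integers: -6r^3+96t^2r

6r(4t-r)(4t+r)

Every term has a factor of 6r. Then 16t^2-r^2 = (4t)² − (r)².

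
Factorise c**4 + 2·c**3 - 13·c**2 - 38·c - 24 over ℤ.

(c + 1)·(c + 2)·(c + 3)·(c - 4)

Testing divisors of the constant over divisors of the leading coefficient, c = -2 is a root, so (c + 2) divides it; the quotient is c**3 - 13·c - 12.
Next, c = 4 is a root, giving the factor (c - 4) and quotient c**2 + 4·c + 3.
The remaining quadratic factors as (c + 1)(c + 3).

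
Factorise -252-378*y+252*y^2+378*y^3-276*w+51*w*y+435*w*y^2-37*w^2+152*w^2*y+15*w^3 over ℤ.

Group: w*(15*w^2+62*w*y+53*w+63*y^2+105*y+42) + (6*y-6)*(15*w^2+62*w*y+53*w+63*y^2+105*y+42); both groups contain (15*w^2+62*w*y+53*w+63*y^2+105*y+42), so (w+6*y-6) is a factor with cofactor 15*w^2+62*w*y+53*w+63*y^2+105*y+42.
The cofactor groups again: 15*w^2+62*w*y+53*w+63*y^2+105*y+42 = 5*w*(3*w+7*y+7) + (9*y+6)*(3*w+7*y+7); both groups contain (3*w+7*y+7), giving (5*w+9*y+6)*(3*w+7*y+7).

(3*w+7*y+7)*(5*w+9*y+6)*(w+6*y-6)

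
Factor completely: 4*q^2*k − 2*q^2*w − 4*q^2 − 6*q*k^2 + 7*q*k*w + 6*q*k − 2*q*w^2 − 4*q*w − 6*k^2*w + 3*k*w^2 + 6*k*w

Group: 2*q*(2*q*k − q*w − 2*q + 2*k*w − w^2 − 2*w) − 3*k*(2*q*k − q*w − 2*q + 2*k*w − w^2 − 2*w); both groups contain (2*q*k − q*w − 2*q + 2*k*w − w^2 − 2*w), so (2*q − 3*k) is a factor with cofactor 2*q*k − q*w − 2*q + 2*k*w − w^2 − 2*w.
The cofactor groups again: 2*q*k − q*w − 2*q + 2*k*w − w^2 − 2*w = 2*k*(q + w) + (−w − 2)*(q + w); both groups contain (q + w), giving (2*k − w − 2)*(q + w).

(2*q − 3*k)*(2*k − w − 2)*(q + w)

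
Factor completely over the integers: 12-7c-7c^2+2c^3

By the rational root theorem, c = -3/2 is a root, so (2c+3) is a factor; dividing leaves c^2-5c+4.
The remaining quadratic factors as (c-1)(c-4).

(2c+3)(c-1)(c-4)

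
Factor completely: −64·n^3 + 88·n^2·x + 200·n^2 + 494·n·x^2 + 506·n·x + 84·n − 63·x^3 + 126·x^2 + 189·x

−(2·n − 7·x − 7)·(4·n + 9·x)·(8·n − x + 3)

Group: 8·n·(−8·n^2 + 10·n·x + 28·n + 63·x^2 + 63·x) + (−x + 3)·(−8·n^2 + 10·n·x + 28·n + 63·x^2 + 63·x); both groups contain (−8·n^2 + 10·n·x + 28·n + 63·x^2 + 63·x), so (8·n − x + 3) is a factor with cofactor −8·n^2 + 10·n·x + 28·n + 63·x^2 + 63·x.
The cofactor groups again: −8·n^2 + 10·n·x + 28·n + 63·x^2 + 63·x = −4·n·(2·n − 7·x − 7) − 9·x·(2·n − 7·x − 7); both groups contain (2·n − 7·x − 7), giving −(4·n + 9·x)·(2·n − 7·x − 7).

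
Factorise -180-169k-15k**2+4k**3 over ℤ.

Among the possible rational roots, k = 9 is a root, giving the factor (k-9) and quotient 4k**2+21k+20.
The remaining quadratic factors as (k+4)(4k+5).

(4k+5)(k+4)(k-9)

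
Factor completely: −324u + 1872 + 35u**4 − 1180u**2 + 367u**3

Testing divisors of the constant over divisors of the leading coefficient, u = 2 is a root, so (u − 2) is a factor; dividing leaves 35u**3 + 437u**2 − 306u − 936.
Next, u = −6/5 is a root, so (5u + 6) divides it; the quotient is 7u**2 + 79u − 156.
The remaining quadratic factors as (7u − 12)(u + 13).

(5u + 6)(7u − 12)(u + 13)(u − 2)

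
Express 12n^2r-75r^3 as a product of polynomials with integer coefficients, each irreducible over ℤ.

Pull out the common factor 3r; 4n^2-25r^2 is a difference of squares.

3r(2n+5r)(2n-5r)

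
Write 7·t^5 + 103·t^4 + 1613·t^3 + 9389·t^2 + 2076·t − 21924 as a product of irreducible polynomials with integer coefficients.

(7·t − 9)·(t + 2)·(t + 7)·(t^2 + 7·t + 174)

Testing divisors of the constant over divisors of the leading coefficient, t = −7 is a root, so (t + 7) divides it; the quotient is 7·t^4 + 54·t^3 + 1235·t^2 + 744·t − 3132.
Next, t = −2 is a root, so (t + 2) is a factor; dividing leaves 7·t^3 + 40·t^2 + 1155·t − 1566.
Continuing, t = 9/7 is a root, so (7·t − 9) divides it; the quotient is t^2 + 7·t + 174.
The quadratic t^2 + 7·t + 174 has discriminant −647 < 0 and is irreducible over ℤ.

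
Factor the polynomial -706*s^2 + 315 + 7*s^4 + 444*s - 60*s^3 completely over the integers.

(7*s + 3)*(s + 7)*(s - 1)*(s - 15)

By the rational root theorem, s = 1 is a root, so (s - 1) divides it; the quotient is 7*s^3 - 53*s^2 - 759*s - 315.
Next, s = -7 is a root, so (s + 7) is a factor; dividing leaves 7*s^2 - 102*s - 45.
The remaining quadratic factors as (s - 15)(7*s + 3).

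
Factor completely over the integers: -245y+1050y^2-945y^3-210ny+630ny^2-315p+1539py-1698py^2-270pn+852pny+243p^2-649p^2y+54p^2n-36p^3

Group: 4p(-9p^2-142py+45p-105y^2+35y) + (-6n+9y-7)(-9p^2-142py+45p-105y^2+35y); both groups contain (-9p^2-142py+45p-105y^2+35y), so (4p-6n+9y-7) is a factor with cofactor -9p^2-142py+45p-105y^2+35y.
The cofactor groups again: -9p^2-142py+45p-105y^2+35y = -9p(p+15y-5) - 7y(p+15y-5); both groups contain (p+15y-5), giving -(9p+7y)(p+15y-5).

-(4p-6n+9y-7)(9p+7y)(p+15y-5)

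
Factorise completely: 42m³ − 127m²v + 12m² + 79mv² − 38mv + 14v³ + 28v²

(6m − 7v)(7m + v + 2)(m − 2v)

Group: 7m(6m² − 19mv + 14v²) + (v + 2)(6m² − 19mv + 14v²); both groups contain (6m² − 19mv + 14v²), so (7m + v + 2) is a factor with cofactor 6m² − 19mv + 14v².
The cofactor groups again: 6m² − 19mv + 14v² = m(6m − 7v) − 2v(6m − 7v); both groups contain (6m − 7v), giving (m − 2v)(6m − 7v).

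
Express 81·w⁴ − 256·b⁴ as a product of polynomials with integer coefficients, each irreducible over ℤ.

(3·w − 4·b)·(3·w + 4·b)·(9·w² + 16·b²)

Difference of squares twice: with A = 3·w and B = 4·b, A⁴ − B⁴ = (A² − B²)(A² + B²), and A² − B² factors again.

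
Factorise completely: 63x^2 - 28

Every term has a factor of 7. Then 9x^2 - 4 = (3x)² − (2)².

7(3x + 2)(3x - 2)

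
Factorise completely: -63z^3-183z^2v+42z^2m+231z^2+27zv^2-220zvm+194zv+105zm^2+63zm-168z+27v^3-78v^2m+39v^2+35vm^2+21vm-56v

-(3z+9v-5m-8)(7z-3v+7m-7)(3z+v)

Group: 3z(-21z^2+2zv-21zm+21z+3v^2-7vm+7v) + (9v-5m-8)(-21z^2+2zv-21zm+21z+3v^2-7vm+7v); both groups contain (-21z^2+2zv-21zm+21z+3v^2-7vm+7v), so (3z+9v-5m-8) is a factor with cofactor -21z^2+2zv-21zm+21z+3v^2-7vm+7v.
The cofactor groups again: -21z^2+2zv-21zm+21z+3v^2-7vm+7v = -3z(7z-3v+7m-7) - v(7z-3v+7m-7); both groups contain (7z-3v+7m-7), giving -(3z+v)(7z-3v+7m-7).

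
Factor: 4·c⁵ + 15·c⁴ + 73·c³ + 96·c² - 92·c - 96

By the rational root theorem, c = 1 is a root, giving the factor (c - 1) and quotient 4·c⁴ + 19·c³ + 92·c² + 188·c + 96.
Then c = -3/4 is a root, so (4·c + 3) divides it; the quotient is c³ + 4·c² + 20·c + 32.
Next, c = -2 is a root, giving the factor (c + 2) and quotient c² + 2·c + 16.
The quadratic c² + 2·c + 16 has discriminant -60 < 0 and is irreducible over ℤ.

(4·c + 3)·(c + 2)·(c - 1)·(c² + 2·c + 16)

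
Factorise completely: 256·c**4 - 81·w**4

Write as (16·c**2)² − (9·w**2)², then factor 16·c**2 - 9·w**2 once more.

(4·c + 3·w)·(4·c - 3·w)·(16·c**2 + 9·w**2)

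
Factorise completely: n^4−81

Difference of squares twice: with A = n and B = 3, A⁴ − B⁴ = (A² − B²)(A² + B²), and A² − B² factors again.

(n+3)·(n−3)·(n^2+9)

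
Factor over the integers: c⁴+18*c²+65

(c²+13)*(c²+5)

Substitute u = c² to get a quadratic in u, then factor.
c²+13 is irreducible over ℤ (always positive, so no real roots).
c²+5 is irreducible over ℤ (always positive, so no real roots).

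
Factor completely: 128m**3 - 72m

8m(4m + 3)(4m - 3)

Factor out 8m, leaving 16m**2 - 9, which is a difference of two squares.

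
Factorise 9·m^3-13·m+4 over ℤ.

(3·m+4)·(3·m-1)·(m-1)

Among the possible rational roots, m = -4/3 is a root, giving the factor (3·m+4) and quotient 3·m^2-4·m+1.
The remaining quadratic factors as (3·m-1)(m-1).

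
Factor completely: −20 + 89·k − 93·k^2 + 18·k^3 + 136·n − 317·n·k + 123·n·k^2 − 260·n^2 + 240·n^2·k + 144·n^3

(4·n + 3·k − 1)·(9·n + 6·k − 5)·(4·n + k − 4)

Group: 4·n·(36·n^2 + 51·n·k − 29·n + 18·k^2 − 21·k + 5) + (k − 4)·(36·n^2 + 51·n·k − 29·n + 18·k^2 − 21·k + 5); both groups contain (36·n^2 + 51·n·k − 29·n + 18·k^2 − 21·k + 5), so (4·n + k − 4) is a factor with cofactor 36·n^2 + 51·n·k − 29·n + 18·k^2 − 21·k + 5.
The cofactor groups again: 36·n^2 + 51·n·k − 29·n + 18·k^2 − 21·k + 5 = 4·n·(9·n + 6·k − 5) + (3·k − 1)·(9·n + 6·k − 5); both groups contain (9·n + 6·k − 5), giving (4·n + 3·k − 1)·(9·n + 6·k − 5).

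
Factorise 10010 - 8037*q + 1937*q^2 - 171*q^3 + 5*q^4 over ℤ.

By the rational root theorem, q = 14 is a root, giving the factor (q - 14) and quotient 5*q^3 - 101*q^2 + 523*q - 715.
Next, q = 11/5 is a root, so (5*q - 11) divides it; the quotient is q^2 - 18*q + 65.
The remaining quadratic factors as (q - 13)(q - 5).

(5*q - 11)*(q - 13)*(q - 14)*(q - 5)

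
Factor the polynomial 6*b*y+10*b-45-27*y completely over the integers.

(2*b-9)*(3*y+5)

Group as (6*b*y+10*b) + (-27*y-45) = 2*b*(3*y+5) - 9*(3*y+5).
Both groups share the factor (3*y+5).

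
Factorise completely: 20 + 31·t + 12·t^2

(3·t + 4)·(4·t + 5)

Need a pair with product 12·20 = 240 and sum 31: that's 15 and 16.
Split the middle term: 12·t^2 + 15·t + 16·t + 20 = 3·t·(4·t + 5) + 4·(4·t + 5).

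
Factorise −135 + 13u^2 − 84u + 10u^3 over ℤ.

(2u + 5)(5u + 9)(u − 3)

Trying the rational-root candidates, u = −9/5 is a root, giving the factor (5u + 9) and quotient 2u^2 − u − 15.
The remaining quadratic factors as (2u + 5)(u − 3).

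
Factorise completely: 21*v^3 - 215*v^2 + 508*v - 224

(3*v - 8)*(7*v - 4)*(v - 7)

Trying the rational-root candidates, v = 4/7 is a root, so (7*v - 4) divides it; the quotient is 3*v^2 - 29*v + 56.
The remaining quadratic factors as (v - 7)(3*v - 8).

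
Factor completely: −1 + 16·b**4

(2·b + 1)·(2·b − 1)·(4·b**2 + 1)

Difference of squares twice: with A = 2·b and B = 1, A⁴ − B⁴ = (A² − B²)(A² + B²), and A² − B² factors again.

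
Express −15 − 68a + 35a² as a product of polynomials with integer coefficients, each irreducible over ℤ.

Need a pair with product 35·(−15) = −525 and sum −68: that's 7 and −75.
Split the middle term: 35a² + 7a − 75a − 15 = 7a(5a + 1) − 15(5a + 1).

(5a + 1)(7a − 15)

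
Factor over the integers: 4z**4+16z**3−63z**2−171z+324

Among the possible rational roots, z = −9/2 is a root, so (2z+9) divides it; the quotient is 2z**3−z**2−27z+36.
Then z = 3 is a root, giving the factor (z−3) and quotient 2z**2+5z−12.
The remaining quadratic factors as (2z−3)(z+4).

(2z+9)(2z−3)(z+4)(z−3)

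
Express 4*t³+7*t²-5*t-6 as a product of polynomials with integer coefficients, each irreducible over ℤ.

By the rational root theorem, t = 1 is a root, giving the factor (t-1) and quotient 4*t²+11*t+6.
The remaining quadratic factors as (4*t+3)(t+2).

(4*t+3)*(t+2)*(t-1)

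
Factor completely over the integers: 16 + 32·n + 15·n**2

Need a pair with product 15·16 = 240 and sum 32: that's 20 and 12.
Split the middle term: 15·n**2 + 20·n + 12·n + 16 = 5·n·(3·n + 4) + 4·(3·n + 4).

(3·n + 4)·(5·n + 4)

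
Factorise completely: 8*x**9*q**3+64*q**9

Pull out the common factor 8*q**3, leaving x**9+8*q**6.
Recognize a sum of cubes with the parts x**3 and 2*q**2.

8*q**3*(x**3+2*q**2)*(x**6-2*x**3*q**2+4*q**4)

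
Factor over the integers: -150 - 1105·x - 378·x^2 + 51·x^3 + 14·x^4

(2·x + 5)·(7·x + 1)·(x + 6)·(x - 5)

By the rational root theorem, x = 5 is a root, giving the factor (x - 5) and quotient 14·x^3 + 121·x^2 + 227·x + 30.
Next, x = -1/7 is a root, so (7·x + 1) divides it; the quotient is 2·x^2 + 17·x + 30.
The remaining quadratic factors as (2·x + 5)(x + 6).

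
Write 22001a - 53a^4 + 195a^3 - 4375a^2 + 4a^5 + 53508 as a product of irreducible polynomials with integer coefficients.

(4a + 7)(a - 13)(a - 7)(a^2 + 5a + 84)

Among the possible rational roots, a = 7 is a root, so (a - 7) divides it; the quotient is 4a^4 - 25a^3 + 20a^2 - 4235a - 7644.
Next, a = -7/4 is a root, giving the factor (4a + 7) and quotient a^3 - 8a^2 + 19a - 1092.
Continuing, a = 13 is a root, so (a - 13) is a factor; dividing leaves a^2 + 5a + 84.
The quadratic a^2 + 5a + 84 has discriminant -311 < 0 and is irreducible over ℤ.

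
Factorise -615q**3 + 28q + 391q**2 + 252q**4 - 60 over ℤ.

(3q + 1)(3q - 2)(4q - 5)(7q - 6)

Testing divisors of the constant over divisors of the leading coefficient, q = 6/7 is a root, so (7q - 6) is a factor; dividing leaves 36q**3 - 57q**2 + 7q + 10.
Next, q = 5/4 is a root, so (4q - 5) divides it; the quotient is 9q**2 - 3q - 2.
The remaining quadratic factors as (3q + 1)(3q - 2).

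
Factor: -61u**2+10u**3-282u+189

Trying the rational-root candidates, u = 3/5 is a root, so (5u-3) divides it; the quotient is 2u**2-11u-63.
The remaining quadratic factors as (2u+7)(u-9).

(2u+7)(5u-3)(u-9)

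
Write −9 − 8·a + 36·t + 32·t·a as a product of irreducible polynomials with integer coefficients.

Group as (32·t·a + 36·t) + (−8·a − 9) = 4·t·(8·a + 9) − (8·a + 9).
Both groups share the factor (8·a + 9).

(4·t − 1)·(8·a + 9)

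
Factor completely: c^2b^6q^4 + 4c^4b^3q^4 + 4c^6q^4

c^2q^4(2c^2 + b^3)^2

Pull out the common factor c^2q^4, leaving 4c^4 + 4c^2b^3 + b^6.
Recognize a perfect-square trinomial with the parts b^3 and 2c^2.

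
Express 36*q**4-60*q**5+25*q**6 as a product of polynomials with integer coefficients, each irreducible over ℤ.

q**4*(5*q-6)**2

Pull out the common factor q**4, leaving 25*q**2-60*q+36.
Recognize a perfect-square trinomial with the parts 6 and 5*q.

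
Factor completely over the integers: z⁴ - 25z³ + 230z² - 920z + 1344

By the rational root theorem, z = 8 is a root, giving the factor (z - 8) and quotient z³ - 17z² + 94z - 168.
Next, z = 4 is a root, so (z - 4) is a factor; dividing leaves z² - 13z + 42.
The remaining quadratic factors as (z - 7)(z - 6).

(z - 4)(z - 6)(z - 7)(z - 8)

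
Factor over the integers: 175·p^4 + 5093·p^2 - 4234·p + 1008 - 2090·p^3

By the rational root theorem, p = 9 is a root, so (p - 9) is a factor; dividing leaves 175·p^3 - 515·p^2 + 458·p - 112.
Next, p = 2/5 is a root, giving the factor (5·p - 2) and quotient 35·p^2 - 89·p + 56.
The remaining quadratic factors as (5·p - 7)(7·p - 8).

(5·p - 2)·(5·p - 7)·(7·p - 8)·(p - 9)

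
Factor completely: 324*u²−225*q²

9*(6*u−5*q)*(6*u+5*q)

Every term has a factor of 9. Then 36*u²−25*q² = (6*u)² − (5*q)².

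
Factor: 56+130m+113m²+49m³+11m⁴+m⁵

Testing divisors of the constant over divisors of the leading coefficient, m = -2 is a root, giving the factor (m+2) and quotient m⁴+9m³+31m²+51m+28.
Next, m = -4 is a root, so (m+4) divides it; the quotient is m³+5m²+11m+7.
Continuing, m = -1 is a root, so (m+1) divides it; the quotient is m²+4m+7.
The quadratic m²+4m+7 has discriminant -12 < 0 and is irreducible over ℤ.

(m+1)(m+2)(m+4)(m²+4m+7)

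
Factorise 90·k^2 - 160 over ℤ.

10·(3·k + 4)·(3·k - 4)

Pull out the common factor 10; 9·k^2 - 16 is a difference of squares.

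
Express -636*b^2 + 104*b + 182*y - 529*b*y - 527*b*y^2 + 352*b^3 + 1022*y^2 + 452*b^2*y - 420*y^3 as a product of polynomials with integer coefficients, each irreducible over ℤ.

Group: 8*b*(44*b^2 + 29*b*y - 8*b - 84*y^2 - 14*y) + (5*y - 13)*(44*b^2 + 29*b*y - 8*b - 84*y^2 - 14*y); both groups contain (44*b^2 + 29*b*y - 8*b - 84*y^2 - 14*y), so (8*b + 5*y - 13) is a factor with cofactor 44*b^2 + 29*b*y - 8*b - 84*y^2 - 14*y.
The cofactor groups again: 44*b^2 + 29*b*y - 8*b - 84*y^2 - 14*y = 11*b*(4*b + 7*y) + (-12*y - 2)*(4*b + 7*y); both groups contain (4*b + 7*y), giving (11*b - 12*y - 2)*(4*b + 7*y).

(11*b - 12*y - 2)*(4*b + 7*y)*(8*b + 5*y - 13)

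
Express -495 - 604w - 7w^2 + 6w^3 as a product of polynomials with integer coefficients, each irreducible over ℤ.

(6w + 5)(w + 9)(w - 11)

Among the possible rational roots, w = 11 is a root, giving the factor (w - 11) and quotient 6w^2 + 59w + 45.
The remaining quadratic factors as (w + 9)(6w + 5).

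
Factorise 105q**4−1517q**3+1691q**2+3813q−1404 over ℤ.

(3q−1)(5q−12)(7q+9)(q−13)

Testing divisors of the constant over divisors of the leading coefficient, q = 12/5 is a root, so (5q−12) divides it; the quotient is 21q**3−253q**2−269q+117.
Continuing, q = 13 is a root, so (q−13) is a factor; dividing leaves 21q**2+20q−9.
The remaining quadratic factors as (3q−1)(7q+9).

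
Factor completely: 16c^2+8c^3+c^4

c^2(c+4)^2

Factor out c^2 first: what remains is c^2+8c+16.
Recognize a perfect-square trinomial with the parts 4 and c.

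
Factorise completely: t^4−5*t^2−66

Substitute u = t^2 to get a quadratic in u, then factor.
t^2+6 is irreducible over ℤ (always positive, so no real roots).
t^2−11 is irreducible over ℤ (11 is not a perfect square).

(t^2+6)*(t^2−11)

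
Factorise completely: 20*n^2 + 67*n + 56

(4*n + 7)*(5*n + 8)

Need a pair with product 20·56 = 1120 and sum 67: that's 35 and 32.
Split the middle term: 20*n^2 + 35*n + 32*n + 56 = 5*n*(4*n + 7) + 8*(4*n + 7).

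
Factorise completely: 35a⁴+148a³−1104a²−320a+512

Trying the rational-root candidates, a = 4 is a root, so (a−4) divides it; the quotient is 35a³+288a²+48a−128.
Next, a = −8 is a root, giving the factor (a+8) and quotient 35a²+8a−16.
The remaining quadratic factors as (7a−4)(5a+4).

(5a+4)(7a−4)(a+8)(a−4)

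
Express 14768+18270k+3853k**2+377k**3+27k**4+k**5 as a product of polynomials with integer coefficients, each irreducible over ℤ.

(k+1)(k+13)(k+8)(k**2+5k+142)

Testing divisors of the constant over divisors of the leading coefficient, k = -13 is a root, giving the factor (k+13) and quotient k**4+14k**3+195k**2+1318k+1136.
Continuing, k = -8 is a root, giving the factor (k+8) and quotient k**3+6k**2+147k+142.
Continuing, k = -1 is a root, giving the factor (k+1) and quotient k**2+5k+142.
The quadratic k**2+5k+142 has discriminant -543 < 0 and is irreducible over ℤ.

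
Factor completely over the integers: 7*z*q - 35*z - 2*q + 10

Group as (7*z*q - 35*z) + (-2*q + 10) = 7*z*(q - 5) - 2*(q - 5).
Both groups share the factor (q - 5).

(7*z - 2)*(q - 5)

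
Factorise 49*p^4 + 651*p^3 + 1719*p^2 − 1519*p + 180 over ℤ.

By the rational root theorem, p = 1/7 is a root, so (7*p − 1) divides it; the quotient is 7*p^3 + 94*p^2 + 259*p − 180.
Next, p = −5 is a root, so (p + 5) is a factor; dividing leaves 7*p^2 + 59*p − 36.
The remaining quadratic factors as (p + 9)(7*p − 4).

(7*p − 1)*(7*p − 4)*(p + 5)*(p + 9)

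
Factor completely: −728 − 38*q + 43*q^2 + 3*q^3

Testing divisors of the constant over divisors of the leading coefficient, q = 4 is a root, so (q − 4) divides it; the quotient is 3*q^2 + 55*q + 182.
The remaining quadratic factors as (q + 14)(3*q + 13).

(3*q + 13)*(q + 14)*(q − 4)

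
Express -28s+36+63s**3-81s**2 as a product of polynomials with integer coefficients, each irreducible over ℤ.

(3s+2)(3s-2)(7s-9)

By the rational root theorem, s = -2/3 is a root, so (3s+2) divides it; the quotient is 21s**2-41s+18.
The remaining quadratic factors as (3s-2)(7s-9).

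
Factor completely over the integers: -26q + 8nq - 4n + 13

Group as (8nq - 4n) + (-26q + 13) = 4n(2q - 1) - 13(2q - 1).
Both groups share the factor (2q - 1).

(2q - 1)(4n - 13)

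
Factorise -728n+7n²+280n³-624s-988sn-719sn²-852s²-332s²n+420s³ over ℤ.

(14s-5n+8)(5s-8n-13)(6s+7n)

Group: 14s(30s²-13sn-78s-56n²-91n) + (-5n+8)(30s²-13sn-78s-56n²-91n); both groups contain (30s²-13sn-78s-56n²-91n), so (14s-5n+8) is a factor with cofactor 30s²-13sn-78s-56n²-91n.
The cofactor groups again: 30s²-13sn-78s-56n²-91n = 6s(5s-8n-13) + 7n(5s-8n-13); both groups contain (5s-8n-13), giving (6s+7n)(5s-8n-13).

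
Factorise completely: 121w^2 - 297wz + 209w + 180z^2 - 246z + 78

Group: 11w(11w - 15z + 13) + (-12z + 6)(11w - 15z + 13); both groups contain (11w - 15z + 13).

(11w - 12z + 6)(11w - 15z + 13)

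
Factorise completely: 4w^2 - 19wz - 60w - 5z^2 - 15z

Group: 4w(w - 5z - 15) + z(w - 5z - 15); both groups contain (w - 5z - 15).

(4w + z)(w - 5z - 15)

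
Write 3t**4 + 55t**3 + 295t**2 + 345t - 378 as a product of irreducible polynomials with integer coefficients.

(3t - 2)(t + 3)(t + 7)(t + 9)

By the rational root theorem, t = -3 is a root, so (t + 3) is a factor; dividing leaves 3t**3 + 46t**2 + 157t - 126.
Next, t = -9 is a root, giving the factor (t + 9) and quotient 3t**2 + 19t - 14.
The remaining quadratic factors as (t + 7)(3t - 2).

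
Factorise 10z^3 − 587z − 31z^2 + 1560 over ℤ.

Among the possible rational roots, z = 13/5 is a root, so (5z − 13) is a factor; dividing leaves 2z^2 − z − 120.
The remaining quadratic factors as (2z + 15)(z − 8).

(2z + 15)(5z − 13)(z − 8)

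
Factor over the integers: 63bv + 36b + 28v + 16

Group as (63bv + 36b) + (28v + 16) = 9b(7v + 4) + 4(7v + 4).
Both groups share the factor (7v + 4).

(7v + 4)(9b + 4)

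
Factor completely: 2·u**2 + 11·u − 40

(2·u − 5)·(u + 8)

Need a pair with product 2·(−40) = −80 and sum 11: that's 16 and −5.
Split the middle term: 2·u**2 + 16·u − 5·u − 40 = 2·u·(u + 8) − 5·(u + 8).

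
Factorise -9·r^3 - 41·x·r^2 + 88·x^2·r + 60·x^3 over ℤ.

Group: 6·x·(10·x^2 + 13·x·r - 9·r^2) + r·(10·x^2 + 13·x·r - 9·r^2); both groups contain (10·x^2 + 13·x·r - 9·r^2), so (6·x + r) is a factor with cofactor 10·x^2 + 13·x·r - 9·r^2.
The cofactor groups again: 10·x^2 + 13·x·r - 9·r^2 = 2·x·(5·x + 9·r) - r·(5·x + 9·r); both groups contain (5·x + 9·r), giving (2·x - r)·(5·x + 9·r).

(2·x - r)·(5·x + 9·r)·(6·x + r)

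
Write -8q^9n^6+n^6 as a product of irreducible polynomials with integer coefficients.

-n^6(2q^3-1)(4q^6+2q^3+1)

Pull out the common factor n^6, leaving -8q^9+1.
Recognize a difference of cubes with the parts 1 and 2q^3.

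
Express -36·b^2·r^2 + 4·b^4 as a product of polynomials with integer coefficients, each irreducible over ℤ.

4·b^2·(b + 3·r)·(b - 3·r)

Pull out the common factor 4·b^2; b^2 - 9·r^2 is a difference of squares.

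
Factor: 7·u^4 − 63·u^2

Factor out 7·u^2, leaving u^2 − 9, which is a difference of two squares.

7·u^2·(u + 3)·(u − 3)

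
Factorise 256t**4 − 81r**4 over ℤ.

Write as (16t**2)² − (9r**2)², then factor 16t**2 − 9r**2 once more.

(4t − 3r)(4t + 3r)(16t**2 + 9r**2)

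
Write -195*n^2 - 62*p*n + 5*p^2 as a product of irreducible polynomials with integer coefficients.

(p - 15*n)*(5*p + 13*n)

Group: 5*p*(p - 15*n) + 13*n*(p - 15*n); both groups contain (p - 15*n).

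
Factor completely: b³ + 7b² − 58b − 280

(b + 10)(b + 4)(b − 7)

Testing divisors of the constant over divisors of the leading coefficient, b = −10 is a root, so (b + 10) divides it; the quotient is b² − 3b − 28.
The remaining quadratic factors as (b + 4)(b − 7).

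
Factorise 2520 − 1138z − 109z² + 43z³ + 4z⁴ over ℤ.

Testing divisors of the constant over divisors of the leading coefficient, z = 4 is a root, so (z − 4) is a factor; dividing leaves 4z³ + 59z² + 127z − 630.
Next, z = −10 is a root, so (z + 10) is a factor; dividing leaves 4z² + 19z − 63.
The remaining quadratic factors as (z + 7)(4z − 9).

(4z − 9)(z + 10)(z + 7)(z − 4)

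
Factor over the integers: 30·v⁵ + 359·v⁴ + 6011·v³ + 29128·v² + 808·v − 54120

Among the possible rational roots, v = −11/2 is a root, giving the factor (2·v + 11) and quotient 15·v⁴ + 97·v³ + 2472·v² + 968·v − 4920.
Next, v = 6/5 is a root, so (5·v − 6) is a factor; dividing leaves 3·v³ + 23·v² + 522·v + 820.
Next, v = −5/3 is a root, giving the factor (3·v + 5) and quotient v² + 6·v + 164.
The quadratic v² + 6·v + 164 has discriminant −620 < 0 and is irreducible over ℤ.

(2·v + 11)·(3·v + 5)·(5·v − 6)·(v² + 6·v + 164)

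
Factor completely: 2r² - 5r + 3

(2r - 3)(r - 1)

Need a pair with product 2·3 = 6 and sum -5: that's -2 and -3.
Split the middle term: 2r² - 2r - 3r + 3 = 2r(r - 1) - 3(r - 1).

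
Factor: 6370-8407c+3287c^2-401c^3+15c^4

(3c-7)(5c-7)(c-10)(c-13)

Among the possible rational roots, c = 10 is a root, so (c-10) divides it; the quotient is 15c^3-251c^2+777c-637.
Continuing, c = 7/3 is a root, so (3c-7) is a factor; dividing leaves 5c^2-72c+91.
The remaining quadratic factors as (c-13)(5c-7).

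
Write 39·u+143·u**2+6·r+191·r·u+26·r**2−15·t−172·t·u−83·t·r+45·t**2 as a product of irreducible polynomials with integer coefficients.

(9·t−13·r−11·u−3)·(5·t−2·r−13·u)

Group: 9·t·(5·t−2·r−13·u) + (−13·r−11·u−3)·(5·t−2·r−13·u); both groups contain (5·t−2·r−13·u).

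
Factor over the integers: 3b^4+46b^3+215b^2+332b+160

Trying the rational-root candidates, b = -5 is a root, giving the factor (b+5) and quotient 3b^3+31b^2+60b+32.
Continuing, b = -4/3 is a root, so (3b+4) is a factor; dividing leaves b^2+9b+8.
The remaining quadratic factors as (b+8)(b+1).

(3b+4)(b+1)(b+5)(b+8)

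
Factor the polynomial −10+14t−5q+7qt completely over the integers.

Group as (7qt−5q) + (14t−10) = q(7t−5) + 2(7t−5).
Both groups share the factor (7t−5).

(7t−5)(q+2)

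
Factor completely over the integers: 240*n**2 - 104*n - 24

Pull out the common factor 8, then factor the remaining trinomial.

8*(5*n - 3)*(6*n + 1)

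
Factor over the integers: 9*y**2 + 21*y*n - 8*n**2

Group: 3*y*(3*y - n) + 8*n*(3*y - n); both groups contain (3*y - n).

(3*y - n)*(3*y + 8*n)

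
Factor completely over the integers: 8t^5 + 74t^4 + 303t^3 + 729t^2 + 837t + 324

(2t + 3)(4t + 3)(t + 4)(t^2 + 3t + 9)

By the rational root theorem, t = −3/4 is a root, so (4t + 3) is a factor; dividing leaves 2t^4 + 17t^3 + 63t^2 + 135t + 108.
Continuing, t = −4 is a root, so (t + 4) divides it; the quotient is 2t^3 + 9t^2 + 27t + 27.
Next, t = −3/2 is a root, so (2t + 3) divides it; the quotient is t^2 + 3t + 9.
The quadratic t^2 + 3t + 9 has discriminant −27 < 0 and is irreducible over ℤ.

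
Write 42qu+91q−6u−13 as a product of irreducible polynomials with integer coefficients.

(6u+13)(7q−1)

Group as (42qu+91q) + (−6u−13) = 7q(6u+13) − (6u+13).
Both groups share the factor (6u+13).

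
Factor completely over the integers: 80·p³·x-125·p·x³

Pull out the common factor 5·p·x; 16·p²-25·x² is a difference of squares.

5·p·x·(4·p+5·x)·(4·p-5·x)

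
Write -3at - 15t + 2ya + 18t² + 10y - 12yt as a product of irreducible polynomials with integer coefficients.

(2y - 3t)(a - 6t + 5)

Group: a(2y - 3t) + (-6t + 5)(2y - 3t); both groups contain (2y - 3t).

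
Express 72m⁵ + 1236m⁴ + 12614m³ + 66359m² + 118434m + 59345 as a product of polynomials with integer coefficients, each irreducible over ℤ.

Testing divisors of the constant over divisors of the leading coefficient, m = -5/6 is a root, so (6m + 5) divides it; the quotient is 12m⁴ + 196m³ + 1939m² + 9444m + 11869.
Continuing, m = -13/2 is a root, so (2m + 13) divides it; the quotient is 6m³ + 59m² + 586m + 913.
Continuing, m = -11/6 is a root, so (6m + 11) divides it; the quotient is m² + 8m + 83.
The quadratic m² + 8m + 83 has discriminant -268 < 0 and is irreducible over ℤ.

(2m + 13)(6m + 11)(6m + 5)(m² + 8m + 83)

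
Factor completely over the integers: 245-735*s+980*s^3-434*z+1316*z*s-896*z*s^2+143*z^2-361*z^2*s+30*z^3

(z-14*s+7)*(6*z-5*s-5)*(5*z+14*s-7)

Group: z*(30*z^2+59*z*s-67*z-70*s^2-35*s+35) + (-14*s+7)*(30*z^2+59*z*s-67*z-70*s^2-35*s+35); both groups contain (30*z^2+59*z*s-67*z-70*s^2-35*s+35), so (z-14*s+7) is a factor with cofactor 30*z^2+59*z*s-67*z-70*s^2-35*s+35.
The cofactor groups again: 30*z^2+59*z*s-67*z-70*s^2-35*s+35 = 6*z*(5*z+14*s-7) + (-5*s-5)*(5*z+14*s-7); both groups contain (5*z+14*s-7), giving (6*z-5*s-5)*(5*z+14*s-7).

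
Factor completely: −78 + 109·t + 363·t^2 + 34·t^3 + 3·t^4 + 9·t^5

Among the possible rational roots, t = −2/3 is a root, so (3·t + 2) divides it; the quotient is 3·t^4 − t^3 + 12·t^2 + 113·t − 39.
Then t = 1/3 is a root, so (3·t − 1) divides it; the quotient is t^3 + 4·t + 39.
Then t = −3 is a root, so (t + 3) divides it; the quotient is t^2 − 3·t + 13.
The quadratic t^2 − 3·t + 13 has discriminant −43 < 0 and is irreducible over ℤ.

(3·t + 2)·(3·t − 1)·(t + 3)·(t^2 − 3·t + 13)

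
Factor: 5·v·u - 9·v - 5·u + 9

(5·u - 9)·(v - 1)

Group as (5·v·u - 9·v) + (-5·u + 9) = v·(5·u - 9) - (5·u - 9).
Both groups share the factor (5·u - 9).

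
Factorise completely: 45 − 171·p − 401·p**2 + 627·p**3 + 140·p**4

(4·p − 3)·(5·p − 1)·(7·p + 3)·(p + 5)

Among the possible rational roots, p = −5 is a root, giving the factor (p + 5) and quotient 140·p**3 − 73·p**2 − 36·p + 9.
Next, p = −3/7 is a root, so (7·p + 3) is a factor; dividing leaves 20·p**2 − 19·p + 3.
The remaining quadratic factors as (5·p − 1)(4·p − 3).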